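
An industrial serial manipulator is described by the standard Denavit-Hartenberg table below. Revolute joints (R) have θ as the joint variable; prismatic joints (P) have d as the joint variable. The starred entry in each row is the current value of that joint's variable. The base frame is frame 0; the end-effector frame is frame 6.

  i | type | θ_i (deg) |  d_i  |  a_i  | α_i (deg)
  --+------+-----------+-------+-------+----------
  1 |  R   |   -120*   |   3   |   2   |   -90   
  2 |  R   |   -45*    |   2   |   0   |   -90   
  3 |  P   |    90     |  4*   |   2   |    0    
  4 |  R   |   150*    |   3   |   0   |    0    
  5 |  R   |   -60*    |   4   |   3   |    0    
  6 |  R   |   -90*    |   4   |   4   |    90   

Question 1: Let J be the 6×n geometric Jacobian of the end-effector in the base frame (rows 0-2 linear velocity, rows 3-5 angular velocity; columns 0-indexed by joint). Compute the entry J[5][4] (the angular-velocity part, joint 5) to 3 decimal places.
axis z_4 = (-0.3536,-0.6124,-0.7071); lever o_n−o_4 = (-5.2319,-1.0619,-7.7782)
cross product → J_v[:, 4] = (4.0123,0.9495,-2.8284)
J_ω[:, 4] = z_4
entry J[5][4] = -0.7071

-0.707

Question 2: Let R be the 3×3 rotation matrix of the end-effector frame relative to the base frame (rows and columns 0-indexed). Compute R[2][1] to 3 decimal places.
-0.707

End-effector y-axis (col 1 of R) = (-0.3536,-0.6124,-0.7071)
R[2][1] = -0.7071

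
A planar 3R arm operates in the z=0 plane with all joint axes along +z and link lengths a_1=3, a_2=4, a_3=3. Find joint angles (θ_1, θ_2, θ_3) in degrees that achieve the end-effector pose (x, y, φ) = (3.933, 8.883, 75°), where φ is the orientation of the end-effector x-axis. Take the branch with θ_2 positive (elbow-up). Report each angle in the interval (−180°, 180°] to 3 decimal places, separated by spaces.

wrist centre = target − a_3·(cos φ, sin φ) = (3.1565, 5.9852)
cos θ_2 = (45.7867−3²−4²)/(2·3·4) = 0.8661; θ_2 = 29.9902° (elbow-up)
β = atan2(5.9852,3.1565) = 62.1933°; ψ = atan2(1.9994,6.4644) = 17.1865°
θ_1 = β − ψ = 45.0068°
θ_3 = φ − θ_1 − θ_2 = 0.0029° (wrapped to (-180°,180°])

45.007 29.990 0.003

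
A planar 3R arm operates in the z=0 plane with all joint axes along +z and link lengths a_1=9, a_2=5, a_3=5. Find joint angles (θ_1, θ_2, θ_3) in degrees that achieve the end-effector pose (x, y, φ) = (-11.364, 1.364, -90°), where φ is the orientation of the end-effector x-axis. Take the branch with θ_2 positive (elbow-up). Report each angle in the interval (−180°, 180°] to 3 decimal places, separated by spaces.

135.000 44.999 90.001

wrist centre = target − a_3·(cos φ, sin φ) = (-11.3640, 6.3640)
cos θ_2 = (169.6410−9²−5²)/(2·9·5) = 0.7071; θ_2 = 44.9988° (elbow-up)
β = atan2(6.3640,-11.3640) = 150.7506°; ψ = atan2(3.5355,12.5356) = 15.7502°
θ_1 = β − ψ = 135.0004°
θ_3 = φ − θ_1 − θ_2 = 90.0009° (wrapped to (-180°,180°])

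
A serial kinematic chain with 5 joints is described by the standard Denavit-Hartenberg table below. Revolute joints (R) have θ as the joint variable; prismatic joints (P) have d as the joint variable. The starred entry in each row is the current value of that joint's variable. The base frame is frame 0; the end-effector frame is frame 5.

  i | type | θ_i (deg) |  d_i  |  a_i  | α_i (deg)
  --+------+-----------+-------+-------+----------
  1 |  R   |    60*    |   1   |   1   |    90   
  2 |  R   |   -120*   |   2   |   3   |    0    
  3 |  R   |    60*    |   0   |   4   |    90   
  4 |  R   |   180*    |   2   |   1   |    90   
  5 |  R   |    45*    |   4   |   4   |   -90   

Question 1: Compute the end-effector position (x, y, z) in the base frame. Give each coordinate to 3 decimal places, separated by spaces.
after link 1: o_1 = (0.5000, 0.8660, 1.0000)
after link 2: o_2 = (1.4821, -1.4330, -1.5981)
after link 3: o_3 = (2.4821, 0.2990, -5.0622)
after link 4: o_4 = (1.3660, -1.6340, -5.1962)
after link 5: o_5 = (2.8983, -6.9800, -4.1609)

2.898 -6.980 -4.161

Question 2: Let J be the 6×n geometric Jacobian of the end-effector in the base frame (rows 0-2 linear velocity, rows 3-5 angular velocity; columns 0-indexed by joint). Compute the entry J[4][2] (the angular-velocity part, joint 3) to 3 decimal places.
-0.500

axis z_2 = (0.8660,-0.5000,0.0000); lever o_n−o_2 = (1.4162,-5.5470,-2.5628)
cross product → J_v[:, 2] = (1.2814,2.2194,-4.0958)
J_ω[:, 2] = z_2
entry J[4][2] = -0.5000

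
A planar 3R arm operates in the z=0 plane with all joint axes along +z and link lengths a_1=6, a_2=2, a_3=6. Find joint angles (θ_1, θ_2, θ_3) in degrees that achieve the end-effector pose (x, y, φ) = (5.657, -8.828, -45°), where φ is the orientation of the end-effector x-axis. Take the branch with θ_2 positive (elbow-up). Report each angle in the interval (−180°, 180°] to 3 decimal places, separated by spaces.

-89.995 135.012 -90.017

wrist centre = target − a_3·(cos φ, sin φ) = (1.4144, -4.5854)
cos θ_2 = (23.0259−6²−2²)/(2·6·2) = -0.7073; θ_2 = 135.0118° (elbow-up)
β = atan2(-4.5854,1.4144) = -72.8576°; ψ = atan2(1.4139,4.5855) = 17.1370°
θ_1 = β − ψ = -89.9945°
θ_3 = φ − θ_1 − θ_2 = -90.0173° (wrapped to (-180°,180°])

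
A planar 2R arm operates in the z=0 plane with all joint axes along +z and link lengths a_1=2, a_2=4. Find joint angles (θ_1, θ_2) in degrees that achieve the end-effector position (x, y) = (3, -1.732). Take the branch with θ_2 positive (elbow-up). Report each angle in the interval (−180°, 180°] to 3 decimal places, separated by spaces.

cos θ_2 = (11.9998−2²−4²)/(2·2·4) = -0.5000; θ_2 = 120.0007° (elbow-up)
β = atan2(-1.7320,3.0000) = -29.9993°; ψ = atan2(3.4641,-0.0000) = 90.0007°
θ_1 = β − ψ = -120.0000°

-120.000 120.001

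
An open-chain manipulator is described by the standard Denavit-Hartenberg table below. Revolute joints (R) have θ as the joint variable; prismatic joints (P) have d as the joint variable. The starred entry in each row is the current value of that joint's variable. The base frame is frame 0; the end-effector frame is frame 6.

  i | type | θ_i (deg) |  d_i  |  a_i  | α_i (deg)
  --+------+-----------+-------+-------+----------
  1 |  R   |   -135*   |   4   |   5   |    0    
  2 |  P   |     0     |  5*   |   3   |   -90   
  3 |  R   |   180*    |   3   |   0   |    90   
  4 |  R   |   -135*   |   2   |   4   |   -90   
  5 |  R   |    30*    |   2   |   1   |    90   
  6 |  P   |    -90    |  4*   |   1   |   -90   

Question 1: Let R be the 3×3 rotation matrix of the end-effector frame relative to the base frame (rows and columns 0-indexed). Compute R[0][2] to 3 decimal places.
End-effector z-axis (col 2 of R) = (-0.8660,0.0000,0.5000)
R[0][2] = -0.8660

-0.866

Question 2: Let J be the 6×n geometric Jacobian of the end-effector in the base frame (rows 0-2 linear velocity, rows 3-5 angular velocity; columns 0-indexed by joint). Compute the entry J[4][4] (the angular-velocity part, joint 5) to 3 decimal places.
1.000

axis z_4 = (0.0000,1.0000,-0.0000); lever o_n−o_4 = (-2.8660,1.0000,-2.9641)
cross product → J_v[:, 4] = (-2.9641,0.0000,2.8660)
J_ω[:, 4] = z_4
entry J[4][4] = 1.0000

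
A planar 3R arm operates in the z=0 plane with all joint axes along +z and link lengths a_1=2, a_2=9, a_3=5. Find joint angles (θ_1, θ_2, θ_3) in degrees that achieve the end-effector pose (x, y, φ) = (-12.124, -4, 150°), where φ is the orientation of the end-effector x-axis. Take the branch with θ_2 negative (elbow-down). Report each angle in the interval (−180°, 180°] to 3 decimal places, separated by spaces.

wrist centre = target − a_3·(cos φ, sin φ) = (-7.7939, -6.5000)
cos θ_2 = (102.9945−2²−9²)/(2·2·9) = 0.4998; θ_2 = -60.0102° (elbow-down)
β = atan2(-6.5000,-7.7939) = -140.1723°; ψ = atan2(-7.7950,6.4986) = -50.1825°
θ_1 = β − ψ = -89.9898°
θ_3 = φ − θ_1 − θ_2 = -60.0000° (wrapped to (-180°,180°])

-89.990 -60.010 -60.000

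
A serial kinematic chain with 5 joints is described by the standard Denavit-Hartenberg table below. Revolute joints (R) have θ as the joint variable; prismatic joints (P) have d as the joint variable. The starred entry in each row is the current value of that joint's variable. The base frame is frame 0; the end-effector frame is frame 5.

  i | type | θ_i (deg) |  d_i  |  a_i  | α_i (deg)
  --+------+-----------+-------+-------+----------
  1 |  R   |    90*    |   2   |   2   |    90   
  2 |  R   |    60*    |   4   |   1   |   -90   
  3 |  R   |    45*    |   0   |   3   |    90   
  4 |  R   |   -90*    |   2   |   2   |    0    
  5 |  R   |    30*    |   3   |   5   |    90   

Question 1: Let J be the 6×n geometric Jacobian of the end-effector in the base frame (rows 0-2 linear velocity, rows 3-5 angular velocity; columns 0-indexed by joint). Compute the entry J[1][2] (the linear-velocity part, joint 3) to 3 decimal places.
-0.177

axis z_2 = (-0.0000,-0.8660,0.5000); lever o_n−o_2 = (-0.3536,9.1944,3.2648)
cross product → J_v[:, 2] = (-7.4246,-0.1768,-0.3062)
J_ω[:, 2] = z_2
entry J[1][2] = -0.1768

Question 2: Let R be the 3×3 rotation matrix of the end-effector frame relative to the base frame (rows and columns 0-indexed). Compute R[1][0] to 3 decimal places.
End-effector x-axis (col 0 of R) = (-0.3536,0.9268,-0.1268)
R[1][0] = 0.9268

0.927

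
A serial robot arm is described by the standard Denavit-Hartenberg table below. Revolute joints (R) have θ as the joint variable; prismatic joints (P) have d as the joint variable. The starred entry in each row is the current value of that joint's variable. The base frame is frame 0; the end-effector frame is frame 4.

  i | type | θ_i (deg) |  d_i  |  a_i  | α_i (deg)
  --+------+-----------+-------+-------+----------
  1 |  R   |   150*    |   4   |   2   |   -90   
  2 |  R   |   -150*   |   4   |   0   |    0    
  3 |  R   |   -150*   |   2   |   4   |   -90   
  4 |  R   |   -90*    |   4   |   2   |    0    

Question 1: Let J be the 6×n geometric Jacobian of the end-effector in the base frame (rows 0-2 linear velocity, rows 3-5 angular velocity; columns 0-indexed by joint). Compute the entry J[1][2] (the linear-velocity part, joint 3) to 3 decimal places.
-2.732

axis z_2 = (-0.5000,-0.8660,0.0000); lever o_n−o_2 = (-0.7321,-4.1962,-5.4641)
cross product → J_v[:, 2] = (4.7321,-2.7321,1.4641)
J_ω[:, 2] = z_2
entry J[1][2] = -2.7321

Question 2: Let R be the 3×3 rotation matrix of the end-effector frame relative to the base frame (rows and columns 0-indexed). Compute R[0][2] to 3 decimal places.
End-effector z-axis (col 2 of R) = (0.7500,-0.4330,-0.5000)
R[0][2] = 0.7500

0.750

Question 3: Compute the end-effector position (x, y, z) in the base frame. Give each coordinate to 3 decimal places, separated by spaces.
after link 1: o_1 = (-1.7321, 1.0000, 4.0000)
after link 2: o_2 = (-3.7321, -2.4641, 4.0000)
after link 3: o_3 = (-6.4641, -3.1962, 0.5359)
after link 4: o_4 = (-4.4641, -6.6603, -1.4641)

-4.464 -6.660 -1.464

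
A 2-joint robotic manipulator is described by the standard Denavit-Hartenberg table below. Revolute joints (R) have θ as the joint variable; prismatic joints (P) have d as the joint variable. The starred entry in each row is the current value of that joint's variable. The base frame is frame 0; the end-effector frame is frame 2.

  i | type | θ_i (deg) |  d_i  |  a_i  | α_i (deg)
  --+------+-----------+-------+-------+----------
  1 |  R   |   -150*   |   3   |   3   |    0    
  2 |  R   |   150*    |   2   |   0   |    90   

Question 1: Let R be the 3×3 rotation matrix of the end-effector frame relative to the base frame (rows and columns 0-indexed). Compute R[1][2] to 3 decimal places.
End-effector z-axis (col 2 of R) = (0.0000,-1.0000,0.0000)
R[1][2] = -1.0000

-1.000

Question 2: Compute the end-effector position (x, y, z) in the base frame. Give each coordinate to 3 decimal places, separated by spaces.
-2.598 -1.500 5.000

after link 1: o_1 = (-2.5981, -1.5000, 3.0000)
after link 2: o_2 = (-2.5981, -1.5000, 5.0000)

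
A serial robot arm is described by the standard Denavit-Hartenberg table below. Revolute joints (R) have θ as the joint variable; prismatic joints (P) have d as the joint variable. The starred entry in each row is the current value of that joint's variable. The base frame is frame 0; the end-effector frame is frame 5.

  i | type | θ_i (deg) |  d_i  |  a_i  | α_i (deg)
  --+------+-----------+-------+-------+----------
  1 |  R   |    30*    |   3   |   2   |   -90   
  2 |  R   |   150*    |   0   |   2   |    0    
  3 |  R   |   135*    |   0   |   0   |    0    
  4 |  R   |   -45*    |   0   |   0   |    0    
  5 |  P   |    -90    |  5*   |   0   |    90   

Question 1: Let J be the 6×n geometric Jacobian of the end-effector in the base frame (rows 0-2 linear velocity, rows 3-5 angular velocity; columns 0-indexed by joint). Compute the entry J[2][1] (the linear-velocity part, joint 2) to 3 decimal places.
1.732

axis z_1 = (-0.5000,0.8660,0.0000); lever o_n−o_1 = (-4.0000,3.4641,-1.0000)
cross product → J_v[:, 1] = (-0.8660,-0.5000,1.7321)
J_ω[:, 1] = z_1
entry J[2][1] = 1.7321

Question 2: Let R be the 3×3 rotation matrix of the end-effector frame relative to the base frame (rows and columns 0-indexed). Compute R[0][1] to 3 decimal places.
End-effector y-axis (col 1 of R) = (-0.5000,0.8660,0.0000)
R[0][1] = -0.5000

-0.500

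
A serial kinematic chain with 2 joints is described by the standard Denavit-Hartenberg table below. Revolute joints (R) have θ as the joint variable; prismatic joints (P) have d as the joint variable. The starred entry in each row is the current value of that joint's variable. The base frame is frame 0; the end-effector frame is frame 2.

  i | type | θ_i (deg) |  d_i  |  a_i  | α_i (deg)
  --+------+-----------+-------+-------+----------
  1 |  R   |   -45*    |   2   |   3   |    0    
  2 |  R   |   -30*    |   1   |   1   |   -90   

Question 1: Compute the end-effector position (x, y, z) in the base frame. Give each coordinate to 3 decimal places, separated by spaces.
2.380 -3.087 3.000

after link 1: o_1 = (2.1213, -2.1213, 2.0000)
after link 2: o_2 = (2.3801, -3.0872, 3.0000)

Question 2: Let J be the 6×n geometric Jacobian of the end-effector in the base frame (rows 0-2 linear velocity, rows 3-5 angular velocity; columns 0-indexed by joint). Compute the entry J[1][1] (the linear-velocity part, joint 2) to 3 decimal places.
0.259

axis z_1 = (0.0000,0.0000,1.0000); lever o_n−o_1 = (0.2588,-0.9659,1.0000)
cross product → J_v[:, 1] = (0.9659,0.2588,-0.0000)
J_ω[:, 1] = z_1
entry J[1][1] = 0.2588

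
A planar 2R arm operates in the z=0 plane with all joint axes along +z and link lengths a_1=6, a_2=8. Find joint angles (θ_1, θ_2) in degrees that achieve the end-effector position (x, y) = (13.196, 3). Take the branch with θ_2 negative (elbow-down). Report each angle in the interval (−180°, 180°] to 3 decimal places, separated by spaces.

30.003 -30.005

cos θ_2 = (183.1344−6²−8²)/(2·6·8) = 0.8660; θ_2 = -30.0048° (elbow-down)
β = atan2(3.0000,13.1960) = 12.8080°; ψ = atan2(-4.0006,12.9279) = -17.1949°
θ_1 = β − ψ = 30.0029°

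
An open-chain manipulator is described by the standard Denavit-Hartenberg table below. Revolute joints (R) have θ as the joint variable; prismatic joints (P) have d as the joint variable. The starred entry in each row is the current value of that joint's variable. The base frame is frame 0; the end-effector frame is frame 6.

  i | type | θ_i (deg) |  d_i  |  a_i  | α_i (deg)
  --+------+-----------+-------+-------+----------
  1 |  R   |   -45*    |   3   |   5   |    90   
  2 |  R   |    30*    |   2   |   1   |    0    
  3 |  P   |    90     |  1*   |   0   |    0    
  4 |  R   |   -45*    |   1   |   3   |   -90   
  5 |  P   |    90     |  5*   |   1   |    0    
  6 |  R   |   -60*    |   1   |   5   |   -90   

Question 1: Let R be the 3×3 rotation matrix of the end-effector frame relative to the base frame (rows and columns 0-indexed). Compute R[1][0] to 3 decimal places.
End-effector x-axis (col 0 of R) = (0.5120,0.1951,0.8365)
R[1][0] = 0.1951

0.195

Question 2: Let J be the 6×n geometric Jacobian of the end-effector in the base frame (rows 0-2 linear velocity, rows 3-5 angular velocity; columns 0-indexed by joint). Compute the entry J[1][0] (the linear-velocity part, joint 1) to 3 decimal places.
axis z_0 = ẑ; lever o_n−o_0 = (1.0378,-1.7449,12.1333)
cross product → J_v[:, 0] = (1.7449,1.0378,-0.0000)
J_ω[:, 0] = z_0
entry J[1][0] = 1.0378

1.038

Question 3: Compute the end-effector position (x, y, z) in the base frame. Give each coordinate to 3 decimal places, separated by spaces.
after link 1: o_1 = (3.5355, -3.5355, 3.0000)
after link 2: o_2 = (2.7337, -5.5621, 3.5000)
after link 3: o_3 = (2.0266, -6.2692, 3.5000)
after link 4: o_4 = (1.8685, -7.5254, 6.3978)
after link 5: o_5 = (-0.8394, -3.4032, 7.6919)
after link 6: o_6 = (1.0378, -1.7449, 12.1333)

1.038 -1.745 12.133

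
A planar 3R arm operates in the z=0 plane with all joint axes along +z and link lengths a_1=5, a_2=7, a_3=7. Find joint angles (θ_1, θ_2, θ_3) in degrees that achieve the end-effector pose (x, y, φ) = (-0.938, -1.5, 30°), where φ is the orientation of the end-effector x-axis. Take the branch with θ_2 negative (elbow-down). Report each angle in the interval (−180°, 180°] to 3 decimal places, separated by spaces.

-90.002 -89.998 -150.000

wrist centre = target − a_3·(cos φ, sin φ) = (-7.0002, -5.0000)
cos θ_2 = (74.0025−5²−7²)/(2·5·7) = 0.0000; θ_2 = -89.9980° (elbow-down)
β = atan2(-5.0000,-7.0002) = -144.4630°; ψ = atan2(-7.0000,5.0002) = -54.4610°
θ_1 = β − ψ = -90.0020°
θ_3 = φ − θ_1 − θ_2 = -150.0000° (wrapped to (-180°,180°])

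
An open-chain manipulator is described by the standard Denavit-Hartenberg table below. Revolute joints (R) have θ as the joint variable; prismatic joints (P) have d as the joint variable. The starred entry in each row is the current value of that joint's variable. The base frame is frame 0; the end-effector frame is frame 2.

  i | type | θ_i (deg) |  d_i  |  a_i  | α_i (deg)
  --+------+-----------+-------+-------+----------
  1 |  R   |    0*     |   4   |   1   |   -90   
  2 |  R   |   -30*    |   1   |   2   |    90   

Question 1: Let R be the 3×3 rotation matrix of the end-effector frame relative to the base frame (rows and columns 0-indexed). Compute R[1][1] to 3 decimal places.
1.000

End-effector y-axis (col 1 of R) = (0.0000,1.0000,0.0000)
R[1][1] = 1.0000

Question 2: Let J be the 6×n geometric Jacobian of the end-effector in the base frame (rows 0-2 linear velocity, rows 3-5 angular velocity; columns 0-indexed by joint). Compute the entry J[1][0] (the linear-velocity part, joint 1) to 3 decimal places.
2.732

axis z_0 = ẑ; lever o_n−o_0 = (2.7321,1.0000,5.0000)
cross product → J_v[:, 0] = (-1.0000,2.7321,0.0000)
J_ω[:, 0] = z_0
entry J[1][0] = 2.7321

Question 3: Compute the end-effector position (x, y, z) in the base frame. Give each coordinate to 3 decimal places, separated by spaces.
after link 1: o_1 = (1.0000, 0.0000, 4.0000)
after link 2: o_2 = (2.7321, 1.0000, 5.0000)

2.732 1.000 5.000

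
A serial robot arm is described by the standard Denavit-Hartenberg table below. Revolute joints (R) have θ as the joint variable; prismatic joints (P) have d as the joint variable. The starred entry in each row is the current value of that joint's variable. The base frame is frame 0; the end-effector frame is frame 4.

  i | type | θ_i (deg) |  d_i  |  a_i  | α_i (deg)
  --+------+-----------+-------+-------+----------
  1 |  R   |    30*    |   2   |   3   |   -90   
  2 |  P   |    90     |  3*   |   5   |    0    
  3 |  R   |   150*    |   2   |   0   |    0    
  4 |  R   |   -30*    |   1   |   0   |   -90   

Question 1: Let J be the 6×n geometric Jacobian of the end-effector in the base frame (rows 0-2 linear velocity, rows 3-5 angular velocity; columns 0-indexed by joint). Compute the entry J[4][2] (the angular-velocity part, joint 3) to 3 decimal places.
axis z_2 = (-0.5000,0.8660,0.0000); lever o_n−o_2 = (-1.5000,2.5981,0.0000)
cross product → J_v[:, 2] = (-0.0000,-0.0000,0.0000)
J_ω[:, 2] = z_2
entry J[4][2] = 0.8660

0.866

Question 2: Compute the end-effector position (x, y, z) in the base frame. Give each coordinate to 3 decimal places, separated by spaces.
after link 1: o_1 = (2.5981, 1.5000, 2.0000)
after link 2: o_2 = (1.0981, 4.0981, -3.0000)
after link 3: o_3 = (0.0981, 5.8301, -3.0000)
after link 4: o_4 = (-0.4019, 6.6962, -3.0000)

-0.402 6.696 -3.000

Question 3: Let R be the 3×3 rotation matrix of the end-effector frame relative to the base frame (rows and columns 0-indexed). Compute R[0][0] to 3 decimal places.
End-effector x-axis (col 0 of R) = (-0.7500,-0.4330,0.5000)
R[0][0] = -0.7500

-0.750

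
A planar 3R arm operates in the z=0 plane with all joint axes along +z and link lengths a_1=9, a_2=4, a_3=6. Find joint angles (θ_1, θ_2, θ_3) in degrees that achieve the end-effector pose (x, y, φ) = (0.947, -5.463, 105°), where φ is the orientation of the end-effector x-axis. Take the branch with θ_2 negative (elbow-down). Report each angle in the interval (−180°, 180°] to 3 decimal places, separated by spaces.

-60.002 -59.996 -135.003

wrist centre = target − a_3·(cos φ, sin φ) = (2.4999, -11.2586)
cos θ_2 = (133.0046−9²−4²)/(2·9·4) = 0.5001; θ_2 = -59.9957° (elbow-down)
β = atan2(-11.2586,2.4999) = -77.4808°; ψ = atan2(-3.4640,11.0003) = -17.4791°
θ_1 = β − ψ = -60.0017°
θ_3 = φ − θ_1 − θ_2 = -135.0025° (wrapped to (-180°,180°])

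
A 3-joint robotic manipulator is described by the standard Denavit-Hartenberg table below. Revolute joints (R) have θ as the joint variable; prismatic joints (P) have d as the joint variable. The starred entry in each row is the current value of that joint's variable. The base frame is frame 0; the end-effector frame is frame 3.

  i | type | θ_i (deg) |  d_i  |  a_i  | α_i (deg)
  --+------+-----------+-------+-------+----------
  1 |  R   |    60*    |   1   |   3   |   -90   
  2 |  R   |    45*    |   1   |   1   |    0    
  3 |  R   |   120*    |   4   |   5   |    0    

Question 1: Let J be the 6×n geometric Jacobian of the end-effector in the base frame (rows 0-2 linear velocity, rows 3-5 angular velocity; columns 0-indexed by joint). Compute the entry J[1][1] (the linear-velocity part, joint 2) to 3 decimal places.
axis z_1 = (-0.8660,0.5000,0.0000); lever o_n−o_1 = (-6.3914,-1.0702,-2.0012)
cross product → J_v[:, 1] = (-1.0006,-1.7331,4.1225)
J_ω[:, 1] = z_1
entry J[1][1] = -1.7331

-1.733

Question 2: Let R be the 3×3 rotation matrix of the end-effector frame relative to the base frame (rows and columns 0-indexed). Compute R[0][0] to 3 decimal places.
-0.483

End-effector x-axis (col 0 of R) = (-0.4830,-0.8365,-0.2588)
R[0][0] = -0.4830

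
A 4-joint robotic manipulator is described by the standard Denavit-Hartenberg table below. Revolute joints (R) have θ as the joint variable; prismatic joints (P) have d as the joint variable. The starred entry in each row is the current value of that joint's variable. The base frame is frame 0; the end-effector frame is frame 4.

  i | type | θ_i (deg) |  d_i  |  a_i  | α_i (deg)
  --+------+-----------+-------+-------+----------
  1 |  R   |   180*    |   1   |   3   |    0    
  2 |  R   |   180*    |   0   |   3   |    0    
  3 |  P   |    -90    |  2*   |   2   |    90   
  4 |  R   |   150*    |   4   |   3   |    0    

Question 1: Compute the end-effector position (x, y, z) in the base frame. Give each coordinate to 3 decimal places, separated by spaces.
after link 1: o_1 = (-3.0000, 0.0000, 1.0000)
after link 2: o_2 = (-0.0000, -0.0000, 1.0000)
after link 3: o_3 = (-0.0000, -2.0000, 3.0000)
after link 4: o_4 = (-4.0000, 0.5981, 4.5000)

-4.000 0.598 4.500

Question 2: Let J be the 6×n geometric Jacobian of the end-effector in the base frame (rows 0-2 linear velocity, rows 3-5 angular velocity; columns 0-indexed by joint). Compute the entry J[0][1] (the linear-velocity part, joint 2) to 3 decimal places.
-0.598

axis z_1 = (0.0000,0.0000,1.0000); lever o_n−o_1 = (-1.0000,0.5981,3.5000)
cross product → J_v[:, 1] = (-0.5981,-1.0000,0.0000)
J_ω[:, 1] = z_1
entry J[0][1] = -0.5981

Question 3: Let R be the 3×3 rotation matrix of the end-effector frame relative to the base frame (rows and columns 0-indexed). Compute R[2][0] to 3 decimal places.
0.500

End-effector x-axis (col 0 of R) = (0.0000,0.8660,0.5000)
R[2][0] = 0.5000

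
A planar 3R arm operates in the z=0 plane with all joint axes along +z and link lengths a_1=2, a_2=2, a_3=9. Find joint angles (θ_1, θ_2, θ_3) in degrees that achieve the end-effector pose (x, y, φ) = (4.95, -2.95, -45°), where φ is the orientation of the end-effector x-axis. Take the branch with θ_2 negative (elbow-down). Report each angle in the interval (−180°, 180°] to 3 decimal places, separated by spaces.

135.010 -45.025 -134.986

wrist centre = target − a_3·(cos φ, sin φ) = (-1.4140, 3.4140)
cos θ_2 = (13.6544−2²−2²)/(2·2·2) = 0.7068; θ_2 = -45.0247° (elbow-down)
β = atan2(3.4140,-1.4140) = 112.4979°; ψ = atan2(-1.4148,3.4136) = -22.5123°
θ_1 = β − ψ = 135.0102°
θ_3 = φ − θ_1 − θ_2 = -134.9855° (wrapped to (-180°,180°])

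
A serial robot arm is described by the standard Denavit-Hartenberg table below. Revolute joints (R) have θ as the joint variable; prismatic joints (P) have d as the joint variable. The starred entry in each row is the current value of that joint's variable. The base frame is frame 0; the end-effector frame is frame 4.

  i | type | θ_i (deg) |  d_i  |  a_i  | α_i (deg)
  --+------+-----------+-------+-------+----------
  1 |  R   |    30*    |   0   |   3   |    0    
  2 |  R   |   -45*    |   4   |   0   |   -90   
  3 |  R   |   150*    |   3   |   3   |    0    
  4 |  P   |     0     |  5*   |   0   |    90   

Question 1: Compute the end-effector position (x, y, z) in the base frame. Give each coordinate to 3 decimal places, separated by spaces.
2.159 9.900 2.500

after link 1: o_1 = (2.5981, 1.5000, 0.0000)
after link 2: o_2 = (2.5981, 1.5000, 4.0000)
after link 3: o_3 = (0.8650, 5.0702, 2.5000)
after link 4: o_4 = (2.1591, 9.8998, 2.5000)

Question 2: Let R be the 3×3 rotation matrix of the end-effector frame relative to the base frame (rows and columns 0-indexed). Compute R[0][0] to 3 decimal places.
-0.837

End-effector x-axis (col 0 of R) = (-0.8365,0.2241,-0.5000)
R[0][0] = -0.8365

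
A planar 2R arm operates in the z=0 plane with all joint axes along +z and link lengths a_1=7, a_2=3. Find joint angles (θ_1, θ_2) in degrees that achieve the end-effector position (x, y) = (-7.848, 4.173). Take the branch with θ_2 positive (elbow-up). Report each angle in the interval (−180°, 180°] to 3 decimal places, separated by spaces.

cos θ_2 = (79.0050−7²−3²)/(2·7·3) = 0.5001; θ_2 = 59.9921° (elbow-up)
β = atan2(4.1730,-7.8480) = 151.9992°; ψ = atan2(2.5979,8.5004) = 16.9941°
θ_1 = β − ψ = 135.0050°

135.005 59.992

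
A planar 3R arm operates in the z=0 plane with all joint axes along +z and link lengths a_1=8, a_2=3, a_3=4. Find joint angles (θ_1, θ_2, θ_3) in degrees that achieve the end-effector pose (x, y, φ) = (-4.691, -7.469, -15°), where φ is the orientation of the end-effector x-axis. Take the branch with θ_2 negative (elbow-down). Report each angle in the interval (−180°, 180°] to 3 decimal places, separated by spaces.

-135.003 -29.984 149.987

wrist centre = target − a_3·(cos φ, sin φ) = (-8.5547, -6.4337)
cos θ_2 = (114.5758−8²−3²)/(2·8·3) = 0.8662; θ_2 = -29.9844° (elbow-down)
β = atan2(-6.4337,-8.5547) = -143.0543°; ψ = atan2(-1.4993,10.5985) = -8.0518°
θ_1 = β − ψ = -135.0025°
θ_3 = φ − θ_1 − θ_2 = 149.9869° (wrapped to (-180°,180°])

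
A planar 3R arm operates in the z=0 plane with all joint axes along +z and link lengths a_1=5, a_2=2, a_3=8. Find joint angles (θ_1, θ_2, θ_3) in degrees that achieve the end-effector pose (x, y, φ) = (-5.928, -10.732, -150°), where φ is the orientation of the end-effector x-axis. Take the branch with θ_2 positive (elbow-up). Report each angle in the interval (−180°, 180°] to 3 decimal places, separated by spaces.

wrist centre = target − a_3·(cos φ, sin φ) = (1.0002, -6.7320)
cos θ_2 = (46.3202−5²−2²)/(2·5·2) = 0.8660; θ_2 = 30.0016° (elbow-up)
β = atan2(-6.7320,1.0002) = -81.5491°; ψ = atan2(1.0000,6.7320) = 8.4495°
θ_1 = β − ψ = -89.9987°
θ_3 = φ − θ_1 − θ_2 = -90.0029° (wrapped to (-180°,180°])

-89.999 30.002 -90.003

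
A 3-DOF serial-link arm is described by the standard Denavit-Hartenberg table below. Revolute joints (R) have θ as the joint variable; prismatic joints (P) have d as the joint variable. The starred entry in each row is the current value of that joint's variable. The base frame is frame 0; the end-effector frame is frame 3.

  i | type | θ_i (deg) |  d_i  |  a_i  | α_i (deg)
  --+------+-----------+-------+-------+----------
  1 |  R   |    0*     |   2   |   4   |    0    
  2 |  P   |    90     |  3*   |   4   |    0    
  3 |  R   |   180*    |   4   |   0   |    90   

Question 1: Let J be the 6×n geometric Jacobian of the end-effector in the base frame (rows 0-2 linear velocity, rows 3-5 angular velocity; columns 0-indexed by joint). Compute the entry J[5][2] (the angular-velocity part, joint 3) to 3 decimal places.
1.000

axis z_2 = (0.0000,0.0000,1.0000); lever o_n−o_2 = (0.0000,0.0000,4.0000)
cross product → J_v[:, 2] = (0.0000,0.0000,0.0000)
J_ω[:, 2] = z_2
entry J[5][2] = 1.0000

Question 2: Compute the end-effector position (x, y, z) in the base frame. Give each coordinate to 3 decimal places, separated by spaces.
after link 1: o_1 = (4.0000, 0.0000, 2.0000)
after link 2: o_2 = (4.0000, 4.0000, 5.0000)
after link 3: o_3 = (4.0000, 4.0000, 9.0000)

4.000 4.000 9.000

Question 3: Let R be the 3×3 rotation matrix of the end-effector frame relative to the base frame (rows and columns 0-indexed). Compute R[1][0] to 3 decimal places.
-1.000

End-effector x-axis (col 0 of R) = (-0.0000,-1.0000,0.0000)
R[1][0] = -1.0000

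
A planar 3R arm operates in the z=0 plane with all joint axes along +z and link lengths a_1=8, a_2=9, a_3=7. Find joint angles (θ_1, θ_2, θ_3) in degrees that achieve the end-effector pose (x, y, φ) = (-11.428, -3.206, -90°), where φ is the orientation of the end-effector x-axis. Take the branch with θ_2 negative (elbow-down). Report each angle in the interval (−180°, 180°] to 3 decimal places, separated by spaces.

-149.998 -90.003 150.000

wrist centre = target − a_3·(cos φ, sin φ) = (-11.4280, 3.7940)
cos θ_2 = (144.9936−8²−9²)/(2·8·9) = -0.0000; θ_2 = -90.0025° (elbow-down)
β = atan2(3.7940,-11.4280) = 161.6343°; ψ = atan2(-9.0000,7.9996) = -48.3679°
θ_1 = β − ψ = 210.0021°
θ_3 = φ − θ_1 − θ_2 = 150.0004° (wrapped to (-180°,180°])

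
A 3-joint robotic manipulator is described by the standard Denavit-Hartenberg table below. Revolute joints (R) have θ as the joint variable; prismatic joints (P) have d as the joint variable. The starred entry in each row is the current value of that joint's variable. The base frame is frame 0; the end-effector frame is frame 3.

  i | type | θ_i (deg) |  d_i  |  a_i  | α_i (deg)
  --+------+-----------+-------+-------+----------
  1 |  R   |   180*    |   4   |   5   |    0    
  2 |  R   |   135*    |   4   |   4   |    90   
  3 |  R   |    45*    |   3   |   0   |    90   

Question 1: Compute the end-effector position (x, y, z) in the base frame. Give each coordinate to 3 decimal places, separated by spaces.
after link 1: o_1 = (-5.0000, 0.0000, 4.0000)
after link 2: o_2 = (-2.1716, -2.8284, 8.0000)
after link 3: o_3 = (-4.2929, -4.9497, 8.0000)

-4.293 -4.950 8.000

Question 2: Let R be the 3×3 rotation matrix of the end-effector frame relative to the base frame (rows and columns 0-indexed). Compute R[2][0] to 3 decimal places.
0.707

End-effector x-axis (col 0 of R) = (0.5000,-0.5000,0.7071)
R[2][0] = 0.7071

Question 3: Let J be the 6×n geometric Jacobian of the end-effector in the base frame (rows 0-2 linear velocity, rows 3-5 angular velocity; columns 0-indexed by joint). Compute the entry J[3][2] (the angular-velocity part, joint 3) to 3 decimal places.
axis z_2 = (-0.7071,-0.7071,0.0000); lever o_n−o_2 = (-2.1213,-2.1213,0.0000)
cross product → J_v[:, 2] = (0.0000,-0.0000,-0.0000)
J_ω[:, 2] = z_2
entry J[3][2] = -0.7071

-0.707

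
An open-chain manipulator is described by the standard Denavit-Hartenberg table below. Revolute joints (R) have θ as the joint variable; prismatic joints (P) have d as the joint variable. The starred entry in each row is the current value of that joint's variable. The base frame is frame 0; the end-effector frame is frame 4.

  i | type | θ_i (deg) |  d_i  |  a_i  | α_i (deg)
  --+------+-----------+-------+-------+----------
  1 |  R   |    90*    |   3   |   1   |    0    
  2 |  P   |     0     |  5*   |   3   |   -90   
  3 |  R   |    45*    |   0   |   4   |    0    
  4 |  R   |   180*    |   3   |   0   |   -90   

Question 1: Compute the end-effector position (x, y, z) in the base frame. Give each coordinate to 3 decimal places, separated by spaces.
after link 1: o_1 = (0.0000, 1.0000, 3.0000)
after link 2: o_2 = (0.0000, 4.0000, 8.0000)
after link 3: o_3 = (0.0000, 6.8284, 5.1716)
after link 4: o_4 = (-3.0000, 6.8284, 5.1716)

-3.000 6.828 5.172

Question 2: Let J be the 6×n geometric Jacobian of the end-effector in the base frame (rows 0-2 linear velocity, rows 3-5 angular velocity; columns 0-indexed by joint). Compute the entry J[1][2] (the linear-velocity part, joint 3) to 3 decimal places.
-2.828

axis z_2 = (-1.0000,0.0000,0.0000); lever o_n−o_2 = (-3.0000,2.8284,-2.8284)
cross product → J_v[:, 2] = (-0.0000,-2.8284,-2.8284)
J_ω[:, 2] = z_2
entry J[1][2] = -2.8284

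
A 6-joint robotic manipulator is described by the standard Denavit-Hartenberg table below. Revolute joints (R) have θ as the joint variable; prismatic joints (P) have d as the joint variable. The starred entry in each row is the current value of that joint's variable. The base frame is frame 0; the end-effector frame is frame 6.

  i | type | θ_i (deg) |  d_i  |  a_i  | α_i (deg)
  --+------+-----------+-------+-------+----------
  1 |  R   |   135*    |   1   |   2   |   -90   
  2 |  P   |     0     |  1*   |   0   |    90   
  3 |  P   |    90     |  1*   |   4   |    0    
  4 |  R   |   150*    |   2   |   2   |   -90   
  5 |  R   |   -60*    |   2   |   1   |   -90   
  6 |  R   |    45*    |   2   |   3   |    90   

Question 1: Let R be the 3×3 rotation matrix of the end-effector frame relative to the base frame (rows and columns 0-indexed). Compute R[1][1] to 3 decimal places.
End-effector y-axis (col 1 of R) = (0.8365,0.2241,-0.5000)
R[1][1] = 0.2241

0.224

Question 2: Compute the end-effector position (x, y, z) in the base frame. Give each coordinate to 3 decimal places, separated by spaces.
after link 1: o_1 = (-1.4142, 1.4142, 1.0000)
after link 2: o_2 = (-2.1213, 0.7071, 1.0000)
after link 3: o_3 = (-4.9497, -2.1213, 2.0000)
after link 4: o_4 = (-3.0179, -1.6037, 4.0000)
after link 5: o_5 = (-3.0526, 0.4576, 4.8660)
after link 6: o_6 = (0.1940, -0.8687, 5.7031)

0.194 -0.869 5.703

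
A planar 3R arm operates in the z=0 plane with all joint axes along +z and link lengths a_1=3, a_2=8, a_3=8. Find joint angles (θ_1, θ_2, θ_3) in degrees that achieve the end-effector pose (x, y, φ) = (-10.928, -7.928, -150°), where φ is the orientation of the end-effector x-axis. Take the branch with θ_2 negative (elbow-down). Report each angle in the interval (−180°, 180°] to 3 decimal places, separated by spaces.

wrist centre = target − a_3·(cos φ, sin φ) = (-3.9998, -3.9280)
cos θ_2 = (31.4276−3²−8²)/(2·3·8) = -0.8661; θ_2 = -150.0077° (elbow-down)
β = atan2(-3.9280,-3.9998) = -135.5189°; ψ = atan2(-3.9991,-3.9287) = -134.4917°
θ_1 = β − ψ = -1.0271°
θ_3 = φ − θ_1 − θ_2 = 1.0348° (wrapped to (-180°,180°])

-1.027 -150.008 1.035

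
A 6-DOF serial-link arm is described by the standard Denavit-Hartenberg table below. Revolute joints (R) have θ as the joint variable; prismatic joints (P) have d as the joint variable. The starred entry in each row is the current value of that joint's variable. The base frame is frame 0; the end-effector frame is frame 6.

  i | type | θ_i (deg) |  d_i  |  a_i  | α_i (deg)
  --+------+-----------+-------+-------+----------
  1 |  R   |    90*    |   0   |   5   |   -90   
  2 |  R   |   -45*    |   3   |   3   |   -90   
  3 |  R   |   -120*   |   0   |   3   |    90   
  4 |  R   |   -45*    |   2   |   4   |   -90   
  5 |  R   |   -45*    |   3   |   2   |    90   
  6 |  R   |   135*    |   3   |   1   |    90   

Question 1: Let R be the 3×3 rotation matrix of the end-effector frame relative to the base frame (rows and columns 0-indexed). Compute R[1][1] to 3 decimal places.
End-effector y-axis (col 1 of R) = (0.7866,0.0973,-0.6098)
R[1][1] = 0.0973

0.097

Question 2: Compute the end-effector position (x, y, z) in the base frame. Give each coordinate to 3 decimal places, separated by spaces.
-7.061 1.809 -4.105

after link 1: o_1 = (0.0000, 5.0000, 0.0000)
after link 2: o_2 = (-3.0000, 7.1213, 2.1213)
after link 3: o_3 = (-5.5981, 6.0607, 1.0607)
after link 4: o_4 = (-7.0476, 1.8359, 0.8359)
after link 5: o_5 = (-9.0436, 0.6592, -1.9266)
after link 6: o_6 = (-7.0607, 1.8091, -4.1051)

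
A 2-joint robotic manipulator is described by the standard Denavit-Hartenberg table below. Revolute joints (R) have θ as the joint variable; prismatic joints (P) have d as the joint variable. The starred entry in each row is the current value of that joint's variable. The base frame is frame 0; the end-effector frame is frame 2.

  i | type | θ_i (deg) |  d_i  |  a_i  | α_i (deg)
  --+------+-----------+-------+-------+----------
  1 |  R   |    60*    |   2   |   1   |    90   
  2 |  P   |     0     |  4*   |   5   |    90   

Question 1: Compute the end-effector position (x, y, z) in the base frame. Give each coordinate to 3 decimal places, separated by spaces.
6.464 3.196 2.000

after link 1: o_1 = (0.5000, 0.8660, 2.0000)
after link 2: o_2 = (6.4641, 3.1962, 2.0000)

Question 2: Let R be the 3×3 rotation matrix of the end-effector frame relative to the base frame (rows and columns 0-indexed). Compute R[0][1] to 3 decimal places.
0.866

End-effector y-axis (col 1 of R) = (0.8660,-0.5000,0.0000)
R[0][1] = 0.8660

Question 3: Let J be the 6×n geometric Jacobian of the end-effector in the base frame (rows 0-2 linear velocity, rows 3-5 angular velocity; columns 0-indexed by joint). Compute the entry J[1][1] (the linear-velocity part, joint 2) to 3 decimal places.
-0.500

prismatic axis z_1 = (0.8660,-0.5000,0.0000)
J_v[:, 1] = z_1; J_ω[:, 1] = (0,0,0)
entry J[1][1] = -0.5000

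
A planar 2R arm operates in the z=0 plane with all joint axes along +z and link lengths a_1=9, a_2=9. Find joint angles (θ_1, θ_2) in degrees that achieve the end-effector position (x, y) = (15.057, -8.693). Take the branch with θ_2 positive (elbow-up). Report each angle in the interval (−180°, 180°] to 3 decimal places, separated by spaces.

-45.005 30.010

cos θ_2 = (302.2815−9²−9²)/(2·9·9) = 0.8659; θ_2 = 30.0103° (elbow-up)
β = atan2(-8.6930,15.0570) = -29.9995°; ψ = atan2(4.5014,16.7934) = 15.0052°
θ_1 = β − ψ = -45.0047°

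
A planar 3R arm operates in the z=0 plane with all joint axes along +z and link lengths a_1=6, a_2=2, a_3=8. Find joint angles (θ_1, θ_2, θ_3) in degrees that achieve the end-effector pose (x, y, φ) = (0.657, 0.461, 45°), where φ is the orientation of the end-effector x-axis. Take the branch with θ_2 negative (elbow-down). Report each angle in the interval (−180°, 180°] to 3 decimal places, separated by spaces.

-119.998 -60.013 -134.989

wrist centre = target − a_3·(cos φ, sin φ) = (-4.9999, -5.1959)
cos θ_2 = (51.9954−6²−2²)/(2·6·2) = 0.4998; θ_2 = -60.0126° (elbow-down)
β = atan2(-5.1959,-4.9999) = -133.8987°; ψ = atan2(-1.7323,6.9996) = -13.9003°
θ_1 = β − ψ = -119.9984°
θ_3 = φ − θ_1 − θ_2 = -134.9890° (wrapped to (-180°,180°])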